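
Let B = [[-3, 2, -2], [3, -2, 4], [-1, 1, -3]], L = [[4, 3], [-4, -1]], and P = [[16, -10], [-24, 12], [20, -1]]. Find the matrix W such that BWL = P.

W = [[5, 3], [5, 1], [1, 2]]

Left-multiply by B⁻¹ and right-multiply by L⁻¹: W = B⁻¹PL⁻¹.
B has determinant 2; B⁻¹ = [[1, 2, 2], [5/2, 7/2, 3], [1/2, 1/2, 0]].
L has determinant 8; L⁻¹ = [[-1/8, -3/8], [1/2, 1/2]].
B⁻¹P = [[8, 12], [16, 14], [-4, 1]].
W = (B⁻¹P)L⁻¹ = [[5, 3], [5, 1], [1, 2]].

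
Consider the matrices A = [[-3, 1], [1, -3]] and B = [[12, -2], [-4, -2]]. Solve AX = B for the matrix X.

X = [[-4, 1], [0, 1]]

Since A multiplies X on the left, X = A⁻¹B.
det A = 8; the adjugate gives A⁻¹ = [[-3/8, -1/8], [-1/8, -3/8]].
X = A⁻¹B = [[-3/8, -1/8], [-1/8, -3/8]] · [[12, -2], [-4, -2]] = [[-4, 1], [0, 1]].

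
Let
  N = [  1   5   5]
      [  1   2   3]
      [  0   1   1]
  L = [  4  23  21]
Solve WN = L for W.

W = [[6, -2, -3]]

N is on the right of W, so right-multiply by N⁻¹: W = LN⁻¹.
det N = -1, so N⁻¹ = [[1, 0, -5], [1, -1, -2], [-1, 1, 3]].
W = LN⁻¹ = [[4, 23, 21]] · [[1, 0, -5], [1, -1, -2], [-1, 1, 3]] = [[6, -2, -3]].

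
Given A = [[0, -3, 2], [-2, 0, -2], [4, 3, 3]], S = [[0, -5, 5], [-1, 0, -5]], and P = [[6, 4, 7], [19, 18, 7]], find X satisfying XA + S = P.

XA = P − S = [[6, 9, 2], [20, 18, 12]].
Right-multiplying both sides by A⁻¹ gives X = (P − S)A⁻¹.
det A = -6, so A⁻¹ = [[-1, -5/2, -1], [1/3, 4/3, 2/3], [1, 2, 1]].
X = (P − S)A⁻¹ = [[-1, 1, 2], [-2, -2, 4]].

X = [[-1, 1, 2], [-2, -2, 4]]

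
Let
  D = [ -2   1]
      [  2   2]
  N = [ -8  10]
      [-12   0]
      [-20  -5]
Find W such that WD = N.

W = [[6, 2], [4, -2], [5, -5]]

D is on the right of W, so right-multiply by D⁻¹: W = ND⁻¹.
det D = -6; the adjugate gives D⁻¹ = [[-1/3, 1/6], [1/3, 1/3]].
W = ND⁻¹ = [[-8, 10], [-12, 0], [-20, -5]] · [[-1/3, 1/6], [1/3, 1/3]] = [[6, 2], [4, -2], [5, -5]].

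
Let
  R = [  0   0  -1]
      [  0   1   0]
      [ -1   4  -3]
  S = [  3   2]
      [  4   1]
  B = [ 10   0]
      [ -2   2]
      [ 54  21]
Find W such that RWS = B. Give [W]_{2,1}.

W = R⁻¹BS⁻¹ (apply R⁻¹ on the left and S⁻¹ on the right).
det R = -1, so R⁻¹ = [[3, 4, -1], [0, 1, 0], [-1, 0, 0]].
det S = -5; the adjugate gives S⁻¹ = [[-1/5, 2/5], [4/5, -3/5]].
R⁻¹B = [[-32, -13], [-2, 2], [-10, 0]].
W = (R⁻¹B)S⁻¹ = [[-4, -5], [2, -2], [2, -4]].

2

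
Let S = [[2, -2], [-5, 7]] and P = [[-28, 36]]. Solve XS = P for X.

X = [[-4, 4]]

Right-multiplying both sides by S⁻¹ gives X = PS⁻¹.
S has determinant 4; S⁻¹ = [[7/4, 1/2], [5/4, 1/2]].
X = PS⁻¹ = [[-28, 36]] · [[7/4, 1/2], [5/4, 1/2]] = [[-4, 4]].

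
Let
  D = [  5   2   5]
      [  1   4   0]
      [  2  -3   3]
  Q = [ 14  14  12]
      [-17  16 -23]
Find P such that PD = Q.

Right-multiplying both sides by D⁻¹ gives P = QD⁻¹.
D has determinant -1; D⁻¹ = [[-12, 21, 20], [3, -5, -5], [11, -19, -18]].
P = QD⁻¹ = [[14, 14, 12], [-17, 16, -23]] · [[-12, 21, 20], [3, -5, -5], [11, -19, -18]] = [[6, -4, -6], [-1, 0, -6]].

P = [[6, -4, -6], [-1, 0, -6]]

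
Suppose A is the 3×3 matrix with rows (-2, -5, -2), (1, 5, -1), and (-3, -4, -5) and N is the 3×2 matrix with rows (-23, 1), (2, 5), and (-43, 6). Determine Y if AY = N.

Left-multiplying both sides by A⁻¹ gives Y = A⁻¹N.
det A = -4; the adjugate gives A⁻¹ = [[29/4, 17/4, -15/4], [-2, -1, 1], [-11/4, -7/4, 5/4]].
Y = A⁻¹N = [[29/4, 17/4, -15/4], [-2, -1, 1], [-11/4, -7/4, 5/4]] · [[-23, 1], [2, 5], [-43, 6]] = [[3, 6], [1, -1], [6, -4]].

Y = [[3, 6], [1, -1], [6, -4]]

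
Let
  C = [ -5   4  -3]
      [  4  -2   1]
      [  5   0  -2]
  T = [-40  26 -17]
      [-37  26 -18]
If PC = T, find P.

Right-multiplying both sides by C⁻¹ gives P = TC⁻¹.
det C = 2; the adjugate gives C⁻¹ = [[2, 4, -1], [13/2, 25/2, -7/2], [5, 10, -3]].
P = TC⁻¹ = [[-40, 26, -17], [-37, 26, -18]] · [[2, 4, -1], [13/2, 25/2, -7/2], [5, 10, -3]] = [[4, -5, 0], [5, -3, 0]].

P = [[4, -5, 0], [5, -3, 0]]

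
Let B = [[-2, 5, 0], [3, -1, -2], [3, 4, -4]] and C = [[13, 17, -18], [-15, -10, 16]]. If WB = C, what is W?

Since B sits to the right of W, W = CB⁻¹.
det B = 6, so B⁻¹ = [[2, 10/3, -5/3], [1, 4/3, -2/3], [5/2, 23/6, -13/6]].
W = CB⁻¹ = [[13, 17, -18], [-15, -10, 16]] · [[2, 10/3, -5/3], [1, 4/3, -2/3], [5/2, 23/6, -13/6]] = [[-2, -3, 6], [0, -2, -3]].

W = [[-2, -3, 6], [0, -2, -3]]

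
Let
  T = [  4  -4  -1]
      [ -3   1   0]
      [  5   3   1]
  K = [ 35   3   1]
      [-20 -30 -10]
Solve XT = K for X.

T is on the right of X, so right-multiply by T⁻¹: X = KT⁻¹.
det T = 6, so T⁻¹ = [[1/6, 1/6, 1/6], [1/2, 3/2, 1/2], [-7/3, -16/3, -4/3]].
X = KT⁻¹ = [[35, 3, 1], [-20, -30, -10]] · [[1/6, 1/6, 1/6], [1/2, 3/2, 1/2], [-7/3, -16/3, -4/3]] = [[5, 5, 6], [5, 5, -5]].

X = [[5, 5, 6], [5, 5, -5]]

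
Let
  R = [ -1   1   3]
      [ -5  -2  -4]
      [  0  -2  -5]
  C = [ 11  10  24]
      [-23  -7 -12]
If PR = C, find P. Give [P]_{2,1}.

3

Since R sits to the right of P, P = CR⁻¹.
det R = 3; the adjugate gives R⁻¹ = [[2/3, -1/3, 2/3], [-25/3, 5/3, -19/3], [10/3, -2/3, 7/3]].
P = CR⁻¹ = [[11, 10, 24], [-23, -7, -12]] · [[2/3, -1/3, 2/3], [-25/3, 5/3, -19/3], [10/3, -2/3, 7/3]] = [[4, -3, 0], [3, 4, 1]].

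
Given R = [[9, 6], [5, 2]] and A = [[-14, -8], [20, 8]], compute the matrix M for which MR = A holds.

M = [[-1, -1], [0, 4]]

Since R sits to the right of M, M = AR⁻¹.
det R = -12, so R⁻¹ = [[-1/6, 1/2], [5/12, -3/4]].
M = AR⁻¹ = [[-14, -8], [20, 8]] · [[-1/6, 1/2], [5/12, -3/4]] = [[-1, -1], [0, 4]].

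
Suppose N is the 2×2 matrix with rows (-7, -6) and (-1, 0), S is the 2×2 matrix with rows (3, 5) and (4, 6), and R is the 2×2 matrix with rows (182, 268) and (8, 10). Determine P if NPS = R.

P = [[4, -5], [-3, -3]]

Left-multiply by N⁻¹ and right-multiply by S⁻¹: P = N⁻¹RS⁻¹.
det N = -6; the adjugate gives N⁻¹ = [[0, -1], [-1/6, 7/6]].
det S = -2; the adjugate gives S⁻¹ = [[-3, 5/2], [2, -3/2]].
N⁻¹R = [[-8, -10], [-21, -33]].
P = (N⁻¹R)S⁻¹ = [[4, -5], [-3, -3]].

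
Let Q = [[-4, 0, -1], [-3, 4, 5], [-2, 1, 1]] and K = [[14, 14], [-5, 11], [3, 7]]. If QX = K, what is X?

X = [[-3, -3], [-1, 3], [-2, -2]]

Q is on the left of X, so left-multiply by Q⁻¹: X = Q⁻¹K.
Q has determinant -1; Q⁻¹ = [[1, 1, -4], [7, 6, -23], [-5, -4, 16]].
X = Q⁻¹K = [[1, 1, -4], [7, 6, -23], [-5, -4, 16]] · [[14, 14], [-5, 11], [3, 7]] = [[-3, -3], [-1, 3], [-2, -2]].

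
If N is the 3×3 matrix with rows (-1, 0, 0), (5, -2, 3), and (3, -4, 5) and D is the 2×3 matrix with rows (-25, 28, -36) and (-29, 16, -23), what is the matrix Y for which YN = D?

Right-multiplying both sides by N⁻¹ gives Y = DN⁻¹.
det N = -2; the adjugate gives N⁻¹ = [[-1, 0, 0], [8, 5/2, -3/2], [7, 2, -1]].
Y = DN⁻¹ = [[-25, 28, -36], [-29, 16, -23]] · [[-1, 0, 0], [8, 5/2, -3/2], [7, 2, -1]] = [[-3, -2, -6], [-4, -6, -1]].

Y = [[-3, -2, -6], [-4, -6, -1]]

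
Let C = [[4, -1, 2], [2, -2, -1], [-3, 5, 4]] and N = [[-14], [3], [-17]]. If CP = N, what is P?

Since C multiplies P on the left, P = C⁻¹N.
C has determinant 1; C⁻¹ = [[-3, 14, 5], [-5, 22, 8], [4, -17, -6]].
P = C⁻¹N = [[-3, 14, 5], [-5, 22, 8], [4, -17, -6]] · [[-14], [3], [-17]] = [[-1], [0], [-5]].

P = [[-1], [0], [-5]]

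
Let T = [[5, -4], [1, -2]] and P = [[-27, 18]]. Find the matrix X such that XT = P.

Since T sits to the right of X, X = PT⁻¹.
det T = -6, so T⁻¹ = [[1/3, -2/3], [1/6, -5/6]].
X = PT⁻¹ = [[-27, 18]] · [[1/3, -2/3], [1/6, -5/6]] = [[-6, 3]].

X = [[-6, 3]]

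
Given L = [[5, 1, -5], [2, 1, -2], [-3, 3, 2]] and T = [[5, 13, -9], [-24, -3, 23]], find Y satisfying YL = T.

L is on the right of Y, so right-multiply by L⁻¹: Y = TL⁻¹.
det L = -3; the adjugate gives L⁻¹ = [[-8/3, 17/3, -1], [-2/3, 5/3, 0], [-3, 6, -1]].
Y = TL⁻¹ = [[5, 13, -9], [-24, -3, 23]] · [[-8/3, 17/3, -1], [-2/3, 5/3, 0], [-3, 6, -1]] = [[5, -4, 4], [-3, -3, 1]].

Y = [[5, -4, 4], [-3, -3, 1]]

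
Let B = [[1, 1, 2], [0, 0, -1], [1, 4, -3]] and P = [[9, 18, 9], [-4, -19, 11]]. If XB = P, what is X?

X = [[6, -6, 3], [1, 6, -5]]

Since B sits to the right of X, X = PB⁻¹.
B has determinant 3; B⁻¹ = [[4/3, 11/3, -1/3], [-1/3, -5/3, 1/3], [0, -1, 0]].
X = PB⁻¹ = [[9, 18, 9], [-4, -19, 11]] · [[4/3, 11/3, -1/3], [-1/3, -5/3, 1/3], [0, -1, 0]] = [[6, -6, 3], [1, 6, -5]].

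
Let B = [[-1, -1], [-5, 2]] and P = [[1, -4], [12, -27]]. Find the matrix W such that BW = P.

Since B multiplies W on the left, W = B⁻¹P.
det B = -7; the adjugate gives B⁻¹ = [[-2/7, -1/7], [-5/7, 1/7]].
W = B⁻¹P = [[-2/7, -1/7], [-5/7, 1/7]] · [[1, -4], [12, -27]] = [[-2, 5], [1, -1]].

W = [[-2, 5], [1, -1]]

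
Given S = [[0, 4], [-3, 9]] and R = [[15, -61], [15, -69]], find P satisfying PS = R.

P = [[-4, -5], [-6, -5]]

S is on the right of P, so right-multiply by S⁻¹: P = RS⁻¹.
det S = 12, so S⁻¹ = [[3/4, -1/3], [1/4, 0]].
P = RS⁻¹ = [[15, -61], [15, -69]] · [[3/4, -1/3], [1/4, 0]] = [[-4, -5], [-6, -5]].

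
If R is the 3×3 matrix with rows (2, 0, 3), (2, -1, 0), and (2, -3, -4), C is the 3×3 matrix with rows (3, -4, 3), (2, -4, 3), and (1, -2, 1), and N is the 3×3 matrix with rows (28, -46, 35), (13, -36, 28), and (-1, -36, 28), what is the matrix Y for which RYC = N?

Left-multiply by R⁻¹ and right-multiply by C⁻¹: Y = R⁻¹NC⁻¹.
R has determinant -4; R⁻¹ = [[-1, 9/4, -3/4], [-2, 7/2, -3/2], [1, -3/2, 1/2]].
C has determinant 2; C⁻¹ = [[1, -1, 0], [1/2, 0, -3/2], [0, 1, -2]].
R⁻¹N = [[2, -8, 7], [-9, 20, -14], [8, -10, 7]].
Y = (R⁻¹N)C⁻¹ = [[-2, 5, -2], [1, -5, -2], [3, -1, 1]].

Y = [[-2, 5, -2], [1, -5, -2], [3, -1, 1]]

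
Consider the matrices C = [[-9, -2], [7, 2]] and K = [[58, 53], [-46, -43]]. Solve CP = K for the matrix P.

C is on the left of P, so left-multiply by C⁻¹: P = C⁻¹K.
det C = -4, so C⁻¹ = [[-1/2, -1/2], [7/4, 9/4]].
P = C⁻¹K = [[-1/2, -1/2], [7/4, 9/4]] · [[58, 53], [-46, -43]] = [[-6, -5], [-2, -4]].

P = [[-6, -5], [-2, -4]]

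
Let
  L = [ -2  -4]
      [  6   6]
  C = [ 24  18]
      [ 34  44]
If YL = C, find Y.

L is on the right of Y, so right-multiply by L⁻¹: Y = CL⁻¹.
det L = 12; the adjugate gives L⁻¹ = [[1/2, 1/3], [-1/2, -1/6]].
Y = CL⁻¹ = [[24, 18], [34, 44]] · [[1/2, 1/3], [-1/2, -1/6]] = [[3, 5], [-5, 4]].

Y = [[3, 5], [-5, 4]]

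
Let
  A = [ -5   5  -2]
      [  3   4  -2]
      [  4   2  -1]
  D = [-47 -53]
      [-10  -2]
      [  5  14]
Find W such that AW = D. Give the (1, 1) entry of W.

Since A multiplies W on the left, W = A⁻¹D.
det A = -5; the adjugate gives A⁻¹ = [[0, -1/5, 2/5], [1, -13/5, 16/5], [2, -6, 7]].
W = A⁻¹D = [[0, -1/5, 2/5], [1, -13/5, 16/5], [2, -6, 7]] · [[-47, -53], [-10, -2], [5, 14]] = [[4, 6], [-5, -3], [1, 4]].

4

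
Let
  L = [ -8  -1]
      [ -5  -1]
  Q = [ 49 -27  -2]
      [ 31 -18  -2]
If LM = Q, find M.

Since L multiplies M on the left, M = L⁻¹Q.
L has determinant 3; L⁻¹ = [[-1/3, 1/3], [5/3, -8/3]].
M = L⁻¹Q = [[-1/3, 1/3], [5/3, -8/3]] · [[49, -27, -2], [31, -18, -2]] = [[-6, 3, 0], [-1, 3, 2]].

M = [[-6, 3, 0], [-1, 3, 2]]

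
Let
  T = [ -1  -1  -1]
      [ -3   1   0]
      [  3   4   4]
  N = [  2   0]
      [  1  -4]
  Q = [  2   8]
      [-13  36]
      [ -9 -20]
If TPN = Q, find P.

P = [[-1, 3], [-5, 0], [4, -1]]

Isolating P: multiply by T⁻¹ from the left and N⁻¹ from the right, so P = T⁻¹QN⁻¹.
T has determinant -1; T⁻¹ = [[-4, 0, -1], [-12, 1, -3], [15, -1, 4]].
det N = -8, so N⁻¹ = [[1/2, 0], [1/8, -1/4]].
T⁻¹Q = [[1, -12], [-10, 0], [7, 4]].
P = (T⁻¹Q)N⁻¹ = [[-1, 3], [-5, 0], [4, -1]].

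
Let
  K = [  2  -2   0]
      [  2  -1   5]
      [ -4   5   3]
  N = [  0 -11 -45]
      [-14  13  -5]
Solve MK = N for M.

M = [[-4, -6, -5], [-6, -1, 0]]

K is on the right of M, so right-multiply by K⁻¹: M = NK⁻¹.
det K = -4, so K⁻¹ = [[7, -3/2, 5/2], [13/2, -3/2, 5/2], [-3/2, 1/2, -1/2]].
M = NK⁻¹ = [[0, -11, -45], [-14, 13, -5]] · [[7, -3/2, 5/2], [13/2, -3/2, 5/2], [-3/2, 1/2, -1/2]] = [[-4, -6, -5], [-6, -1, 0]].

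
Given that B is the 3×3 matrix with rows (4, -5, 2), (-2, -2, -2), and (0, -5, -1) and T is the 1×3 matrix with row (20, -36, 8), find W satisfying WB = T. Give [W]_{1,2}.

-2

Right-multiplying both sides by B⁻¹ gives W = TB⁻¹.
det B = -2, so B⁻¹ = [[4, 15/2, -7], [1, 2, -2], [-5, -10, 9]].
W = TB⁻¹ = [[20, -36, 8]] · [[4, 15/2, -7], [1, 2, -2], [-5, -10, 9]] = [[4, -2, 4]].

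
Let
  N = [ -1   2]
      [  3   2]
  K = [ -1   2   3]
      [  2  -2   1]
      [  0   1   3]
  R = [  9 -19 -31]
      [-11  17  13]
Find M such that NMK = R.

M = [[3, -1, 1], [-4, -1, 1]]

Isolating M: multiply by N⁻¹ from the left and K⁻¹ from the right, so M = N⁻¹RK⁻¹.
N has determinant -8; N⁻¹ = [[-1/4, 1/4], [3/8, 1/8]].
det K = 1, so K⁻¹ = [[-7, -3, 8], [-6, -3, 7], [2, 1, -2]].
N⁻¹R = [[-5, 9, 11], [2, -5, -10]].
M = (N⁻¹R)K⁻¹ = [[3, -1, 1], [-4, -1, 1]].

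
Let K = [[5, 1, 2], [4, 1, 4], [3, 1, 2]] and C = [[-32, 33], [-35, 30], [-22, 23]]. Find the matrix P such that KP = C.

Left-multiplying both sides by K⁻¹ gives P = K⁻¹C.
det K = -4, so K⁻¹ = [[1/2, 0, -1/2], [-1, -1, 3], [-1/4, 1/2, -1/4]].
P = K⁻¹C = [[1/2, 0, -1/2], [-1, -1, 3], [-1/4, 1/2, -1/4]] · [[-32, 33], [-35, 30], [-22, 23]] = [[-5, 5], [1, 6], [-4, 1]].

P = [[-5, 5], [1, 6], [-4, 1]]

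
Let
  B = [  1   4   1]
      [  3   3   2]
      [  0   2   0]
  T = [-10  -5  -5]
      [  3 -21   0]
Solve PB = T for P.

Right-multiplying both sides by B⁻¹ gives P = TB⁻¹.
det B = 2; the adjugate gives B⁻¹ = [[-2, 1, 5/2], [0, 0, 1/2], [3, -1, -9/2]].
P = TB⁻¹ = [[-10, -5, -5], [3, -21, 0]] · [[-2, 1, 5/2], [0, 0, 1/2], [3, -1, -9/2]] = [[5, -5, -5], [-6, 3, -3]].

P = [[5, -5, -5], [-6, 3, -3]]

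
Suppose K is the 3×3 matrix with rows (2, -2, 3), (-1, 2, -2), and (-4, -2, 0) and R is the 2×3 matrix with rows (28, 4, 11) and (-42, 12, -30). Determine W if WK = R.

W = [[5, 2, -5], [-6, 6, 6]]

Since K sits to the right of W, W = RK⁻¹.
det K = 6; the adjugate gives K⁻¹ = [[-2/3, -1, -1/3], [4/3, 2, 1/6], [5/3, 2, 1/3]].
W = RK⁻¹ = [[28, 4, 11], [-42, 12, -30]] · [[-2/3, -1, -1/3], [4/3, 2, 1/6], [5/3, 2, 1/3]] = [[5, 2, -5], [-6, 6, 6]].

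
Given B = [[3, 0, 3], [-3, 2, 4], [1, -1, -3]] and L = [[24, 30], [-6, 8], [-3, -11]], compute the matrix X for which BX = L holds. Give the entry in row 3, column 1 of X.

Since B multiplies X on the left, X = B⁻¹L.
B has determinant -3; B⁻¹ = [[2/3, 1, 2], [5/3, 4, 7], [-1/3, -1, -2]].
X = B⁻¹L = [[2/3, 1, 2], [5/3, 4, 7], [-1/3, -1, -2]] · [[24, 30], [-6, 8], [-3, -11]] = [[4, 6], [-5, 5], [4, 4]].

4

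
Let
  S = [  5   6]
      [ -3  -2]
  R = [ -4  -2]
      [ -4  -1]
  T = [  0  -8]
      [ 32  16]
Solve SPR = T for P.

P = [[4, 2], [-2, -3]]

Isolating P: multiply by S⁻¹ from the left and R⁻¹ from the right, so P = S⁻¹TR⁻¹.
det S = 8, so S⁻¹ = [[-1/4, -3/4], [3/8, 5/8]].
det R = -4; the adjugate gives R⁻¹ = [[1/4, -1/2], [-1, 1]].
S⁻¹T = [[-24, -10], [20, 7]].
P = (S⁻¹T)R⁻¹ = [[4, 2], [-2, -3]].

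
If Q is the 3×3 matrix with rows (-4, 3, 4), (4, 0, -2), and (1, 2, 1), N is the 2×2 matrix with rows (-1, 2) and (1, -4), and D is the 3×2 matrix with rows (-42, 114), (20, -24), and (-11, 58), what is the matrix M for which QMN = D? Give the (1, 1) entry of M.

-5

Left-multiply by Q⁻¹ and right-multiply by N⁻¹: M = Q⁻¹DN⁻¹.
det Q = -2, so Q⁻¹ = [[-2, -5/2, 3], [3, 4, -4], [-4, -11/2, 6]].
det N = 2; the adjugate gives N⁻¹ = [[-2, -1], [-1/2, -1/2]].
Q⁻¹D = [[1, 6], [-2, 14], [-8, 24]].
M = (Q⁻¹D)N⁻¹ = [[-5, -4], [-3, -5], [4, -4]].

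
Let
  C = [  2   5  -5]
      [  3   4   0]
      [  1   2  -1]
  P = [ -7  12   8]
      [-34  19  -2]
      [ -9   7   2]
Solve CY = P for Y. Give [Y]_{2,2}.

Since C multiplies Y on the left, Y = C⁻¹P.
C has determinant -3; C⁻¹ = [[4/3, 5/3, -20/3], [-1, -1, 5], [-2/3, -1/3, 7/3]].
Y = C⁻¹P = [[4/3, 5/3, -20/3], [-1, -1, 5], [-2/3, -1/3, 7/3]] · [[-7, 12, 8], [-34, 19, -2], [-9, 7, 2]] = [[-6, 1, -6], [-4, 4, 4], [-5, 2, 0]].

4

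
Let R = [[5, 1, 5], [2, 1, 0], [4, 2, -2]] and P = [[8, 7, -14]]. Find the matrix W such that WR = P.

Right-multiplying both sides by R⁻¹ gives W = PR⁻¹.
R has determinant -6; R⁻¹ = [[1/3, -2, 5/6], [-2/3, 5, -5/3], [0, 1, -1/2]].
W = PR⁻¹ = [[8, 7, -14]] · [[1/3, -2, 5/6], [-2/3, 5, -5/3], [0, 1, -1/2]] = [[-2, 5, 2]].

W = [[-2, 5, 2]]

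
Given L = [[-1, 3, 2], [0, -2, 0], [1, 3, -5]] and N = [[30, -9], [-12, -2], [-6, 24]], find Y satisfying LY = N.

Since L multiplies Y on the left, Y = L⁻¹N.
det L = -6, so L⁻¹ = [[-5/3, -7/2, -2/3], [0, -1/2, 0], [-1/3, -1, -1/3]].
Y = L⁻¹N = [[-5/3, -7/2, -2/3], [0, -1/2, 0], [-1/3, -1, -1/3]] · [[30, -9], [-12, -2], [-6, 24]] = [[-4, 6], [6, 1], [4, -3]].

Y = [[-4, 6], [6, 1], [4, -3]]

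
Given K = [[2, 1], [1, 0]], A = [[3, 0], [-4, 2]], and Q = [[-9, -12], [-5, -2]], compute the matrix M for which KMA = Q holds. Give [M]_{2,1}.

-5

Left-multiply by K⁻¹ and right-multiply by A⁻¹: M = K⁻¹QA⁻¹.
det K = -1; the adjugate gives K⁻¹ = [[0, 1], [1, -2]].
A has determinant 6; A⁻¹ = [[1/3, 0], [2/3, 1/2]].
K⁻¹Q = [[-5, -2], [1, -8]].
M = (K⁻¹Q)A⁻¹ = [[-3, -1], [-5, -4]].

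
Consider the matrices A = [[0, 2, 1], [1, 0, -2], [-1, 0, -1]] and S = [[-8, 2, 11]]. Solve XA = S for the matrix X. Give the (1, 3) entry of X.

Right-multiplying both sides by A⁻¹ gives X = SA⁻¹.
det A = 6, so A⁻¹ = [[0, 1/3, -2/3], [1/2, 1/6, 1/6], [0, -1/3, -1/3]].
X = SA⁻¹ = [[-8, 2, 11]] · [[0, 1/3, -2/3], [1/2, 1/6, 1/6], [0, -1/3, -1/3]] = [[1, -6, 2]].

2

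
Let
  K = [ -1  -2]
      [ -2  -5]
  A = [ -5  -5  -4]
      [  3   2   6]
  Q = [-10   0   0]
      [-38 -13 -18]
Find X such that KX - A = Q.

KX = Q + A = [[-15, -5, -4], [-35, -11, -12]].
Left-multiplying both sides by K⁻¹ gives X = K⁻¹(Q + A).
K has determinant 1; K⁻¹ = [[-5, 2], [2, -1]].
X = K⁻¹(Q + A) = [[5, 3, -4], [5, 1, 4]].

X = [[5, 3, -4], [5, 1, 4]]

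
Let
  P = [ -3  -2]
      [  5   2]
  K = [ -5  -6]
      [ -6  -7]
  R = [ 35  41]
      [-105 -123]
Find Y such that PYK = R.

Isolating Y: multiply by P⁻¹ from the left and K⁻¹ from the right, so Y = P⁻¹RK⁻¹.
P has determinant 4; P⁻¹ = [[1/2, 1/2], [-5/4, -3/4]].
det K = -1; the adjugate gives K⁻¹ = [[7, -6], [-6, 5]].
P⁻¹R = [[-35, -41], [35, 41]].
Y = (P⁻¹R)K⁻¹ = [[1, 5], [-1, -5]].

Y = [[1, 5], [-1, -5]]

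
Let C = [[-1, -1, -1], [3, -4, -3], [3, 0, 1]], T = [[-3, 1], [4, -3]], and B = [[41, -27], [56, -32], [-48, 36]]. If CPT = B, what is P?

P = [[1, -3], [5, -2], [-3, -3]]

P = C⁻¹BT⁻¹ (apply C⁻¹ on the left and T⁻¹ on the right).
C has determinant 4; C⁻¹ = [[-1, 1/4, -1/4], [-3, 1/2, -3/2], [3, -3/4, 7/4]].
T has determinant 5; T⁻¹ = [[-3/5, -1/5], [-4/5, -3/5]].
C⁻¹B = [[-15, 10], [-23, 11], [-3, 6]].
P = (C⁻¹B)T⁻¹ = [[1, -3], [5, -2], [-3, -3]].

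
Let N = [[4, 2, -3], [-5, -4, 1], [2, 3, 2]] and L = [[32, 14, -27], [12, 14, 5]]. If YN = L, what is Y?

N is on the right of Y, so right-multiply by N⁻¹: Y = LN⁻¹.
N has determinant 1; N⁻¹ = [[-11, -13, -10], [12, 14, 11], [-7, -8, -6]].
Y = LN⁻¹ = [[32, 14, -27], [12, 14, 5]] · [[-11, -13, -10], [12, 14, 11], [-7, -8, -6]] = [[5, -4, -4], [1, 0, 4]].

Y = [[5, -4, -4], [1, 0, 4]]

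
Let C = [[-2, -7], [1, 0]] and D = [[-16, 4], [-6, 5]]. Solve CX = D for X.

X = [[-6, 5], [4, -2]]

Since C multiplies X on the left, X = C⁻¹D.
det C = 7, so C⁻¹ = [[0, 1], [-1/7, -2/7]].
X = C⁻¹D = [[0, 1], [-1/7, -2/7]] · [[-16, 4], [-6, 5]] = [[-6, 5], [4, -2]].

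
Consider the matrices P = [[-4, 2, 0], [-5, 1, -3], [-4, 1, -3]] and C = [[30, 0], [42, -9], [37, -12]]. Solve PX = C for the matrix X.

P is on the left of X, so left-multiply by P⁻¹: X = P⁻¹C.
P has determinant -6; P⁻¹ = [[0, -1, 1], [1/2, -2, 2], [1/6, 2/3, -1]].
X = P⁻¹C = [[0, -1, 1], [1/2, -2, 2], [1/6, 2/3, -1]] · [[30, 0], [42, -9], [37, -12]] = [[-5, -3], [5, -6], [-4, 6]].

X = [[-5, -3], [5, -6], [-4, 6]]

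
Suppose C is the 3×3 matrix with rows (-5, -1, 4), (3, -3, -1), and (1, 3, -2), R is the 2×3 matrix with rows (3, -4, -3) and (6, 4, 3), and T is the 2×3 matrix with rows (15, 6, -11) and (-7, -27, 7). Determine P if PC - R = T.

PC = T + R = [[18, 2, -14], [-1, -23, 10]].
Since C sits to the right of P, P = (T + R)C⁻¹.
C has determinant -2; C⁻¹ = [[-9/2, -5, -13/2], [-5/2, -3, -7/2], [-6, -7, -9]].
P = (T + R)C⁻¹ = [[-2, 2, 2], [2, 4, -3]].

P = [[-2, 2, 2], [2, 4, -3]]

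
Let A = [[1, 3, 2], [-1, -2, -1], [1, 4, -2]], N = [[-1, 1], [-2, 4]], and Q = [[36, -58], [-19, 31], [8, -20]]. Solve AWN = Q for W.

Isolating W: multiply by A⁻¹ from the left and N⁻¹ from the right, so W = A⁻¹QN⁻¹.
det A = -5, so A⁻¹ = [[-8/5, -14/5, -1/5], [3/5, 4/5, 1/5], [2/5, 1/5, -1/5]].
det N = -2, so N⁻¹ = [[-2, 1/2], [-1, 1/2]].
A⁻¹Q = [[-6, 10], [8, -14], [9, -13]].
W = (A⁻¹Q)N⁻¹ = [[2, 2], [-2, -3], [-5, -2]].

W = [[2, 2], [-2, -3], [-5, -2]]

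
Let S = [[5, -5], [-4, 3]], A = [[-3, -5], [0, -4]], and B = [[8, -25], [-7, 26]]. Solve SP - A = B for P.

SP = B + A = [[5, -30], [-7, 22]].
Left-multiplying both sides by S⁻¹ gives P = S⁻¹(B + A).
det S = -5, so S⁻¹ = [[-3/5, -1], [-4/5, -1]].
P = S⁻¹(B + A) = [[4, -4], [3, 2]].

P = [[4, -4], [3, 2]]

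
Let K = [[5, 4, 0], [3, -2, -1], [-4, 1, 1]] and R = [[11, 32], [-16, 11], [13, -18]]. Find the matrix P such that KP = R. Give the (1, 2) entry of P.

Since K multiplies P on the left, P = K⁻¹R.
det K = -1; the adjugate gives K⁻¹ = [[1, 4, 4], [-1, -5, -5], [5, 21, 22]].
P = K⁻¹R = [[1, 4, 4], [-1, -5, -5], [5, 21, 22]] · [[11, 32], [-16, 11], [13, -18]] = [[-1, 4], [4, 3], [5, -5]].

4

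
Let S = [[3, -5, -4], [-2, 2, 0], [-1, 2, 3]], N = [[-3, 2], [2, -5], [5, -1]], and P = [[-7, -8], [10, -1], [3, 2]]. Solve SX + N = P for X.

SX = P − N = [[-4, -10], [8, 4], [-2, 3]].
Since S multiplies X on the left, X = S⁻¹(P − N).
S has determinant -4; S⁻¹ = [[-3/2, -7/4, -2], [-3/2, -5/4, -2], [1/2, 1/4, 1]].
X = S⁻¹(P − N) = [[-4, 2], [0, 4], [-2, -1]].

X = [[-4, 2], [0, 4], [-2, -1]]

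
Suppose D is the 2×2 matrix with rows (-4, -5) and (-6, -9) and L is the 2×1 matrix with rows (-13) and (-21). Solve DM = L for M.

Since D multiplies M on the left, M = D⁻¹L.
D has determinant 6; D⁻¹ = [[-3/2, 5/6], [1, -2/3]].
M = D⁻¹L = [[-3/2, 5/6], [1, -2/3]] · [[-13], [-21]] = [[2], [1]].

M = [[2], [1]]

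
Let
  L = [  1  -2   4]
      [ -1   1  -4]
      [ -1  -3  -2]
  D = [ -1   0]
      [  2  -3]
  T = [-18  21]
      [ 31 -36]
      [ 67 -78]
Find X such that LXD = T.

X = L⁻¹TD⁻¹ (apply L⁻¹ on the left and D⁻¹ on the right).
det L = -2; the adjugate gives L⁻¹ = [[7, 8, -2], [-1, -1, 0], [-2, -5/2, 1/2]].
det D = 3, so D⁻¹ = [[-1, 0], [-2/3, -1/3]].
L⁻¹T = [[-12, 15], [-13, 15], [-8, 9]].
X = (L⁻¹T)D⁻¹ = [[2, -5], [3, -5], [2, -3]].

X = [[2, -5], [3, -5], [2, -3]]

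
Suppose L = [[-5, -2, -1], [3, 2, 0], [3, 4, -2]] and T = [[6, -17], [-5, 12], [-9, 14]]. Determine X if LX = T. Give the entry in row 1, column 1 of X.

-1

L is on the left of X, so left-multiply by L⁻¹: X = L⁻¹T.
L has determinant 2; L⁻¹ = [[-2, -4, 1], [3, 13/2, -3/2], [3, 7, -2]].
X = L⁻¹T = [[-2, -4, 1], [3, 13/2, -3/2], [3, 7, -2]] · [[6, -17], [-5, 12], [-9, 14]] = [[-1, 0], [-1, 6], [1, 5]].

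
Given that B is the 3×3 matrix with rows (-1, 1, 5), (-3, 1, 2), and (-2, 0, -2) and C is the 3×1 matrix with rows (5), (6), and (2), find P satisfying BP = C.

P = [[-2], [-2], [1]]

Left-multiplying both sides by B⁻¹ gives P = B⁻¹C.
det B = 2, so B⁻¹ = [[-1, 1, -3/2], [-5, 6, -13/2], [1, -1, 1]].
P = B⁻¹C = [[-1, 1, -3/2], [-5, 6, -13/2], [1, -1, 1]] · [[5], [6], [2]] = [[-2], [-2], [1]].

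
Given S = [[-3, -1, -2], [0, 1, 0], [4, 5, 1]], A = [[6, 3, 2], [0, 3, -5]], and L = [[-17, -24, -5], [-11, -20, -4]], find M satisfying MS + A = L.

MS = L − A = [[-23, -27, -7], [-11, -23, 1]].
S is on the right of M, so right-multiply by S⁻¹: M = (L − A)S⁻¹.
S has determinant 5; S⁻¹ = [[1/5, -9/5, 2/5], [0, 1, 0], [-4/5, 11/5, -3/5]].
M = (L − A)S⁻¹ = [[1, -1, -5], [-3, -1, -5]].

M = [[1, -1, -5], [-3, -1, -5]]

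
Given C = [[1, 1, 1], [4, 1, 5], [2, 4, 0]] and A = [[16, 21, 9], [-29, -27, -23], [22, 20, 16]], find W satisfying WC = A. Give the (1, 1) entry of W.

4

C is on the right of W, so right-multiply by C⁻¹: W = AC⁻¹.
C has determinant 4; C⁻¹ = [[-5, 1, 1], [5/2, -1/2, -1/4], [7/2, -1/2, -3/4]].
W = AC⁻¹ = [[16, 21, 9], [-29, -27, -23], [22, 20, 16]] · [[-5, 1, 1], [5/2, -1/2, -1/4], [7/2, -1/2, -3/4]] = [[4, 1, 4], [-3, -4, -5], [-4, 4, 5]].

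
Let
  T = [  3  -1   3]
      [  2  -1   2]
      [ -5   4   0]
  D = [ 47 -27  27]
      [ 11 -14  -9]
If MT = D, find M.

M = [[5, 6, -4], [-5, 3, -4]]

Right-multiplying both sides by T⁻¹ gives M = DT⁻¹.
T has determinant -5; T⁻¹ = [[8/5, -12/5, -1/5], [2, -3, 0], [-3/5, 7/5, 1/5]].
M = DT⁻¹ = [[47, -27, 27], [11, -14, -9]] · [[8/5, -12/5, -1/5], [2, -3, 0], [-3/5, 7/5, 1/5]] = [[5, 6, -4], [-5, 3, -4]].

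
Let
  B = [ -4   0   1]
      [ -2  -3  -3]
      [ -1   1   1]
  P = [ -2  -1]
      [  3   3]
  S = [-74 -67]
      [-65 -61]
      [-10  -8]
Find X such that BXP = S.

Isolating X: multiply by B⁻¹ from the left and P⁻¹ from the right, so X = B⁻¹SP⁻¹.
det B = -5; the adjugate gives B⁻¹ = [[0, -1/5, -3/5], [-1, 3/5, 14/5], [1, -4/5, -12/5]].
det P = -3, so P⁻¹ = [[-1, -1/3], [1, 2/3]].
B⁻¹S = [[19, 17], [7, 8], [2, 1]].
X = (B⁻¹S)P⁻¹ = [[-2, 5], [1, 3], [-1, 0]].

X = [[-2, 5], [1, 3], [-1, 0]]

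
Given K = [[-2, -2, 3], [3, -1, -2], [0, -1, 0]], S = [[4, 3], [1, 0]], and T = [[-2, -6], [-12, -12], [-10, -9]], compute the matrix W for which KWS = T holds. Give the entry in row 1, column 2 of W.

W = K⁻¹TS⁻¹ (apply K⁻¹ on the left and S⁻¹ on the right).
det K = -5; the adjugate gives K⁻¹ = [[2/5, 3/5, -7/5], [0, 0, -1], [3/5, 2/5, -8/5]].
det S = -3, so S⁻¹ = [[0, 1], [1/3, -4/3]].
K⁻¹T = [[6, 3], [10, 9], [10, 6]].
W = (K⁻¹T)S⁻¹ = [[1, 2], [3, -2], [2, 2]].

2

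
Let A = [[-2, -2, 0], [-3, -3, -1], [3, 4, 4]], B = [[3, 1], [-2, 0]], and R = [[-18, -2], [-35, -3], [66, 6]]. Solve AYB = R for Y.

Y = [[-2, -4], [3, 1], [0, -4]]

Y = A⁻¹RB⁻¹ (apply A⁻¹ on the left and B⁻¹ on the right).
det A = -2, so A⁻¹ = [[4, -4, -1], [-9/2, 4, 1], [3/2, -1, 0]].
det B = 2; the adjugate gives B⁻¹ = [[0, -1/2], [1, 3/2]].
A⁻¹R = [[2, -2], [7, 3], [8, 0]].
Y = (A⁻¹R)B⁻¹ = [[-2, -4], [3, 1], [0, -4]].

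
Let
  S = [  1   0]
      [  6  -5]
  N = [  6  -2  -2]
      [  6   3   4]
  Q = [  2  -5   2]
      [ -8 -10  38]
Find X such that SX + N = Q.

SX = Q − N = [[-4, -3, 4], [-14, -13, 34]].
Since S multiplies X on the left, X = S⁻¹(Q − N).
S has determinant -5; S⁻¹ = [[1, 0], [6/5, -1/5]].
X = S⁻¹(Q − N) = [[-4, -3, 4], [-2, -1, -2]].

X = [[-4, -3, 4], [-2, -1, -2]]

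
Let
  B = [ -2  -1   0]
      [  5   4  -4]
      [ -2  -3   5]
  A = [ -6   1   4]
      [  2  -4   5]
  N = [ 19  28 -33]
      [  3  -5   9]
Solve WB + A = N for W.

WB = N − A = [[25, 27, -37], [1, -1, 4]].
Right-multiplying both sides by B⁻¹ gives W = (N − A)B⁻¹.
det B = 1, so B⁻¹ = [[8, 5, 4], [-17, -10, -8], [-7, -4, -3]].
W = (N − A)B⁻¹ = [[0, 3, -5], [-3, -1, 0]].

W = [[0, 3, -5], [-3, -1, 0]]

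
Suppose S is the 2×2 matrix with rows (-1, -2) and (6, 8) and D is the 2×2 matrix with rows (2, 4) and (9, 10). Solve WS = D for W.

W = [[-2, 0], [3, 2]]

Since S sits to the right of W, W = DS⁻¹.
S has determinant 4; S⁻¹ = [[2, 1/2], [-3/2, -1/4]].
W = DS⁻¹ = [[2, 4], [9, 10]] · [[2, 1/2], [-3/2, -1/4]] = [[-2, 0], [3, 2]].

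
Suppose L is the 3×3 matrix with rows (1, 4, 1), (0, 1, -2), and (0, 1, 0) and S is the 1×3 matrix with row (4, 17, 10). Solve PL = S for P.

Since L sits to the right of P, P = SL⁻¹.
det L = 2, so L⁻¹ = [[1, 1/2, -9/2], [0, 0, 1], [0, -1/2, 1/2]].
P = SL⁻¹ = [[4, 17, 10]] · [[1, 1/2, -9/2], [0, 0, 1], [0, -1/2, 1/2]] = [[4, -3, 4]].

P = [[4, -3, 4]]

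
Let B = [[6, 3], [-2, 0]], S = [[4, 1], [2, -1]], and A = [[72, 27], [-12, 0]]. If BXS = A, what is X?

X = [[1, 1], [5, -4]]

Left-multiply by B⁻¹ and right-multiply by S⁻¹: X = B⁻¹AS⁻¹.
B has determinant 6; B⁻¹ = [[0, -1/2], [1/3, 1]].
det S = -6, so S⁻¹ = [[1/6, 1/6], [1/3, -2/3]].
B⁻¹A = [[6, 0], [12, 9]].
X = (B⁻¹A)S⁻¹ = [[1, 1], [5, -4]].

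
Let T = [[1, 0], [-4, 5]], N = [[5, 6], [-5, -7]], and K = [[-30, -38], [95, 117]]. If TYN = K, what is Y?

Y = T⁻¹KN⁻¹ (apply T⁻¹ on the left and N⁻¹ on the right).
det T = 5, so T⁻¹ = [[1, 0], [4/5, 1/5]].
N has determinant -5; N⁻¹ = [[7/5, 6/5], [-1, -1]].
T⁻¹K = [[-30, -38], [-5, -7]].
Y = (T⁻¹K)N⁻¹ = [[-4, 2], [0, 1]].

Y = [[-4, 2], [0, 1]]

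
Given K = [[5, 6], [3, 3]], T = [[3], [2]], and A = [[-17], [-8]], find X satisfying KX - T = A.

X = [[2], [-4]]

KX = A + T = [[-14], [-6]].
Since K multiplies X on the left, X = K⁻¹(A + T).
det K = -3; the adjugate gives K⁻¹ = [[-1, 2], [1, -5/3]].
X = K⁻¹(A + T) = [[2], [-4]].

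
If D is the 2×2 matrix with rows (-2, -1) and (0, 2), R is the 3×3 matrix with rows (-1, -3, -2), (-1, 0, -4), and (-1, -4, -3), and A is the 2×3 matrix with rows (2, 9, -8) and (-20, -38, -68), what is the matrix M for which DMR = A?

Isolating M: multiply by D⁻¹ from the left and R⁻¹ from the right, so M = D⁻¹AR⁻¹.
det D = -4; the adjugate gives D⁻¹ = [[-1/2, -1/4], [0, 1/2]].
det R = 5, so R⁻¹ = [[-16/5, -1/5, 12/5], [1/5, 1/5, -2/5], [4/5, -1/5, -3/5]].
D⁻¹A = [[4, 5, 21], [-10, -19, -34]].
M = (D⁻¹A)R⁻¹ = [[5, -4, -5], [1, 5, 4]].

M = [[5, -4, -5], [1, 5, 4]]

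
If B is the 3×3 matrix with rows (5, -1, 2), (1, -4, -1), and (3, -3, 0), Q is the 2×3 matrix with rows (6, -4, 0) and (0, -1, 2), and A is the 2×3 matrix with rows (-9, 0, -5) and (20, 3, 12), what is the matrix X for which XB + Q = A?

XB = A − Q = [[-15, 4, -5], [20, 4, 10]].
B is on the right of X, so right-multiply by B⁻¹: X = (A − Q)B⁻¹.
det B = 6, so B⁻¹ = [[-1/2, -1, 3/2], [-1/2, -1, 7/6], [3/2, 2, -19/6]].
X = (A − Q)B⁻¹ = [[-2, 1, -2], [3, -4, 3]].

X = [[-2, 1, -2], [3, -4, 3]]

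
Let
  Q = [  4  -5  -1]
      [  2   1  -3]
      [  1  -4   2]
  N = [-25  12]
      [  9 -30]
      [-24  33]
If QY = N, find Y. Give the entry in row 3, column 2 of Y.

6

Q is on the left of Y, so left-multiply by Q⁻¹: Y = Q⁻¹N.
det Q = 4, so Q⁻¹ = [[-5/2, 7/2, 4], [-7/4, 9/4, 5/2], [-9/4, 11/4, 7/2]].
Y = Q⁻¹N = [[-5/2, 7/2, 4], [-7/4, 9/4, 5/2], [-9/4, 11/4, 7/2]] · [[-25, 12], [9, -30], [-24, 33]] = [[-2, -3], [4, -6], [-3, 6]].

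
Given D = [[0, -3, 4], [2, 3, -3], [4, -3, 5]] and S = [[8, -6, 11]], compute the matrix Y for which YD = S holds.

Y = [[3, 2, 1]]

Since D sits to the right of Y, Y = SD⁻¹.
D has determinant -6; D⁻¹ = [[-1, -1/2, 1/2], [11/3, 8/3, -4/3], [3, 2, -1]].
Y = SD⁻¹ = [[8, -6, 11]] · [[-1, -1/2, 1/2], [11/3, 8/3, -4/3], [3, 2, -1]] = [[3, 2, 1]].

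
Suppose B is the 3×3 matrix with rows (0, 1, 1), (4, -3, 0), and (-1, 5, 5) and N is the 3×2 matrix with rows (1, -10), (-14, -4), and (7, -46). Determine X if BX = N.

Since B multiplies X on the left, X = B⁻¹N.
det B = -3; the adjugate gives B⁻¹ = [[5, 0, -1], [20/3, -1/3, -4/3], [-17/3, 1/3, 4/3]].
X = B⁻¹N = [[5, 0, -1], [20/3, -1/3, -4/3], [-17/3, 1/3, 4/3]] · [[1, -10], [-14, -4], [7, -46]] = [[-2, -4], [2, -4], [-1, -6]].

X = [[-2, -4], [2, -4], [-1, -6]]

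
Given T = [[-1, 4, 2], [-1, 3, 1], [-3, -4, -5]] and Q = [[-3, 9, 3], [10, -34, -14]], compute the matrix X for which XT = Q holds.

X = [[0, 3, 0], [-4, -6, 0]]

T is on the right of X, so right-multiply by T⁻¹: X = QT⁻¹.
det T = 5; the adjugate gives T⁻¹ = [[-11/5, 12/5, -2/5], [-8/5, 11/5, -1/5], [13/5, -16/5, 1/5]].
X = QT⁻¹ = [[-3, 9, 3], [10, -34, -14]] · [[-11/5, 12/5, -2/5], [-8/5, 11/5, -1/5], [13/5, -16/5, 1/5]] = [[0, 3, 0], [-4, -6, 0]].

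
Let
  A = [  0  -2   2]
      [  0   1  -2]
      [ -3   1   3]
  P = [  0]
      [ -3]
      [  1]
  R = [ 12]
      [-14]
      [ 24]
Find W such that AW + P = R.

AW = R − P = [[12], [-11], [23]].
Since A multiplies W on the left, W = A⁻¹(R − P).
A has determinant -6; A⁻¹ = [[-5/6, -4/3, -1/3], [-1, -1, 0], [-1/2, -1, 0]].
W = A⁻¹(R − P) = [[-3], [-1], [5]].

W = [[-3], [-1], [5]]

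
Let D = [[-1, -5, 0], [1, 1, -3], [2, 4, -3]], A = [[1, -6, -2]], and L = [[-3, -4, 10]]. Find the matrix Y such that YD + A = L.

Y = [[-3, -1, -3]]

YD = L − A = [[-4, 2, 12]].
Right-multiplying both sides by D⁻¹ gives Y = (L − A)D⁻¹.
det D = 6, so D⁻¹ = [[3/2, -5/2, 5/2], [-1/2, 1/2, -1/2], [1/3, -1, 2/3]].
Y = (L − A)D⁻¹ = [[-3, -1, -3]].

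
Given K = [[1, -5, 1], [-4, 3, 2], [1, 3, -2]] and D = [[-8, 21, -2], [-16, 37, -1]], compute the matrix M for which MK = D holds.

Since K sits to the right of M, M = DK⁻¹.
K has determinant 3; K⁻¹ = [[-4, -7/3, -13/3], [-2, -1, -2], [-5, -8/3, -17/3]].
M = DK⁻¹ = [[-8, 21, -2], [-16, 37, -1]] · [[-4, -7/3, -13/3], [-2, -1, -2], [-5, -8/3, -17/3]] = [[0, 3, 4], [-5, 3, 1]].

M = [[0, 3, 4], [-5, 3, 1]]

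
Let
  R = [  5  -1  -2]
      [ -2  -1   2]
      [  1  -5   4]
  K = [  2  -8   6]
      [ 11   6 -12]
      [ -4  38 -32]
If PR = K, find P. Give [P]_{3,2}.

Right-multiplying both sides by R⁻¹ gives P = KR⁻¹.
det R = -2, so R⁻¹ = [[-3, -7, 2], [-5, -11, 3], [-11/2, -12, 7/2]].
P = KR⁻¹ = [[2, -8, 6], [11, 6, -12], [-4, 38, -32]] · [[-3, -7, 2], [-5, -11, 3], [-11/2, -12, 7/2]] = [[1, 2, 1], [3, 1, -2], [-2, -6, -6]].

-6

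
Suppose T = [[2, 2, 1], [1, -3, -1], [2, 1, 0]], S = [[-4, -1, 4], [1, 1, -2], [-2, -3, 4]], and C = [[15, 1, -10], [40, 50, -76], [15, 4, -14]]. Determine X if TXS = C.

Isolating X: multiply by T⁻¹ from the left and S⁻¹ from the right, so X = T⁻¹CS⁻¹.
det T = 5, so T⁻¹ = [[1/5, 1/5, 1/5], [-2/5, -2/5, 3/5], [7/5, 2/5, -8/5]].
det S = 4, so S⁻¹ = [[-1/2, -2, -1/2], [0, -2, -1], [-1/4, -5/2, -3/4]].
T⁻¹C = [[14, 11, -20], [-13, -18, 26], [13, 15, -22]].
X = (T⁻¹C)S⁻¹ = [[-2, 0, -3], [0, -3, 5], [-1, -1, -5]].

X = [[-2, 0, -3], [0, -3, 5], [-1, -1, -5]]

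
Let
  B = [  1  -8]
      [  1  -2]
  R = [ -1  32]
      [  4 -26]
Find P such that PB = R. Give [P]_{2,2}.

1

Right-multiplying both sides by B⁻¹ gives P = RB⁻¹.
det B = 6, so B⁻¹ = [[-1/3, 4/3], [-1/6, 1/6]].
P = RB⁻¹ = [[-1, 32], [4, -26]] · [[-1/3, 4/3], [-1/6, 1/6]] = [[-5, 4], [3, 1]].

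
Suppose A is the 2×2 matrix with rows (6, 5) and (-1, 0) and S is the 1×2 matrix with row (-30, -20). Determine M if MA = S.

Since A sits to the right of M, M = SA⁻¹.
det A = 5, so A⁻¹ = [[0, -1], [1/5, 6/5]].
M = SA⁻¹ = [[-30, -20]] · [[0, -1], [1/5, 6/5]] = [[-4, 6]].

M = [[-4, 6]]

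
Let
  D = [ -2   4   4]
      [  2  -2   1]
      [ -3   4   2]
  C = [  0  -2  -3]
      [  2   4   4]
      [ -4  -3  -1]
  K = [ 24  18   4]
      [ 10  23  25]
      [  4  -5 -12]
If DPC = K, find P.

P = [[1, -2, -5], [3, -2, -4], [0, 3, 1]]

P = D⁻¹KC⁻¹ (apply D⁻¹ on the left and C⁻¹ on the right).
det D = -4, so D⁻¹ = [[2, -2, -3], [7/4, -2, -5/2], [-1/2, 1, 1]].
C has determinant -2; C⁻¹ = [[-4, -7/2, -2], [7, 6, 3], [-5, -4, -2]].
D⁻¹K = [[16, 5, -6], [12, -2, -13], [2, 9, 11]].
P = (D⁻¹K)C⁻¹ = [[1, -2, -5], [3, -2, -4], [0, 3, 1]].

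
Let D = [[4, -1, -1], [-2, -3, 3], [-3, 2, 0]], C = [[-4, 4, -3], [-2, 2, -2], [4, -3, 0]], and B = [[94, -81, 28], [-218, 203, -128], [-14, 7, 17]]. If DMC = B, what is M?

M = [[-3, 1, 3], [-3, -5, 1], [5, 2, -2]]

M = D⁻¹BC⁻¹ (apply D⁻¹ on the left and C⁻¹ on the right).
D has determinant -2; D⁻¹ = [[3, 1, 3], [9/2, 3/2, 5], [13/2, 5/2, 7]].
det C = -2; the adjugate gives C⁻¹ = [[3, -9/2, 1], [4, -6, 1], [1, -2, 0]].
D⁻¹B = [[22, -19, 7], [26, -25, 19], [-32, 30, -19]].
M = (D⁻¹B)C⁻¹ = [[-3, 1, 3], [-3, -5, 1], [5, 2, -2]].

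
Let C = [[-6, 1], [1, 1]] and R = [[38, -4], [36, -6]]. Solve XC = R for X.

C is on the right of X, so right-multiply by C⁻¹: X = RC⁻¹.
C has determinant -7; C⁻¹ = [[-1/7, 1/7], [1/7, 6/7]].
X = RC⁻¹ = [[38, -4], [36, -6]] · [[-1/7, 1/7], [1/7, 6/7]] = [[-6, 2], [-6, 0]].

X = [[-6, 2], [-6, 0]]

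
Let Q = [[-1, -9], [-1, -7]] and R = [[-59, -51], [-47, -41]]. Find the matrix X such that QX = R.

X = [[5, 6], [6, 5]]

Left-multiplying both sides by Q⁻¹ gives X = Q⁻¹R.
Q has determinant -2; Q⁻¹ = [[7/2, -9/2], [-1/2, 1/2]].
X = Q⁻¹R = [[7/2, -9/2], [-1/2, 1/2]] · [[-59, -51], [-47, -41]] = [[5, 6], [6, 5]].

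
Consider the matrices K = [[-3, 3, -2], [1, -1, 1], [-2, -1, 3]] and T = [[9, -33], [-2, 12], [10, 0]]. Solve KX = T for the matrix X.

X = [[-2, 6], [3, -3], [3, 3]]

Since K multiplies X on the left, X = K⁻¹T.
det K = -3, so K⁻¹ = [[2/3, 7/3, -1/3], [5/3, 13/3, -1/3], [1, 3, 0]].
X = K⁻¹T = [[2/3, 7/3, -1/3], [5/3, 13/3, -1/3], [1, 3, 0]] · [[9, -33], [-2, 12], [10, 0]] = [[-2, 6], [3, -3], [3, 3]].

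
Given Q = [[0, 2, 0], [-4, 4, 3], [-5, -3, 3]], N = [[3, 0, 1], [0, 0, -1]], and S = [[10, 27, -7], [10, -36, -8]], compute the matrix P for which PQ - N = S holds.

PQ = S + N = [[13, 27, -6], [10, -36, -9]].
Right-multiplying both sides by Q⁻¹ gives P = (S + N)Q⁻¹.
Q has determinant -6; Q⁻¹ = [[-7/2, 1, -1], [1/2, 0, 0], [-16/3, 5/3, -4/3]].
P = (S + N)Q⁻¹ = [[0, 3, -5], [-5, -5, 2]].

P = [[0, 3, -5], [-5, -5, 2]]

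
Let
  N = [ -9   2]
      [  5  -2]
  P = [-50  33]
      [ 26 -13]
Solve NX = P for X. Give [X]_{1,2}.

-5

N is on the left of X, so left-multiply by N⁻¹: X = N⁻¹P.
N has determinant 8; N⁻¹ = [[-1/4, -1/4], [-5/8, -9/8]].
X = N⁻¹P = [[-1/4, -1/4], [-5/8, -9/8]] · [[-50, 33], [26, -13]] = [[6, -5], [2, -6]].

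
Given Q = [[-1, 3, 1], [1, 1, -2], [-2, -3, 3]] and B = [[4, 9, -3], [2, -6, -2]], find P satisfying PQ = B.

Since Q sits to the right of P, P = BQ⁻¹.
Q has determinant 5; Q⁻¹ = [[-3/5, -12/5, -7/5], [1/5, -1/5, -1/5], [-1/5, -9/5, -4/5]].
P = BQ⁻¹ = [[4, 9, -3], [2, -6, -2]] · [[-3/5, -12/5, -7/5], [1/5, -1/5, -1/5], [-1/5, -9/5, -4/5]] = [[0, -6, -5], [-2, 0, 0]].

P = [[0, -6, -5], [-2, 0, 0]]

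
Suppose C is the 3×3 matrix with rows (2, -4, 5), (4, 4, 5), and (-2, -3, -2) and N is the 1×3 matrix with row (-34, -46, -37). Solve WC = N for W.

W = [[1, -6, 6]]

Since C sits to the right of W, W = NC⁻¹.
det C = 2; the adjugate gives C⁻¹ = [[7/2, -23/2, -20], [-1, 3, 5], [-2, 7, 12]].
W = NC⁻¹ = [[-34, -46, -37]] · [[7/2, -23/2, -20], [-1, 3, 5], [-2, 7, 12]] = [[1, -6, 6]].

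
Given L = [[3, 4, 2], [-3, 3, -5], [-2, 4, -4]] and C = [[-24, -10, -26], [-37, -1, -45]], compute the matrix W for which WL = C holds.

Since L sits to the right of W, W = CL⁻¹.
L has determinant 4; L⁻¹ = [[2, 6, -13/2], [-1/2, -2, 9/4], [-3/2, -5, 21/4]].
W = CL⁻¹ = [[-24, -10, -26], [-37, -1, -45]] · [[2, 6, -13/2], [-1/2, -2, 9/4], [-3/2, -5, 21/4]] = [[-4, 6, -3], [-6, 5, 2]].

W = [[-4, 6, -3], [-6, 5, 2]]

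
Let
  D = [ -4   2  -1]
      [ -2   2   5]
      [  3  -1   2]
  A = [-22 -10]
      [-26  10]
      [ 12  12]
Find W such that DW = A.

W = [[4, 4], [-4, 4], [-2, 2]]

Since D multiplies W on the left, W = D⁻¹A.
D has determinant 6; D⁻¹ = [[3/2, -1/2, 2], [19/6, -5/6, 11/3], [-2/3, 1/3, -2/3]].
W = D⁻¹A = [[3/2, -1/2, 2], [19/6, -5/6, 11/3], [-2/3, 1/3, -2/3]] · [[-22, -10], [-26, 10], [12, 12]] = [[4, 4], [-4, 4], [-2, 2]].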